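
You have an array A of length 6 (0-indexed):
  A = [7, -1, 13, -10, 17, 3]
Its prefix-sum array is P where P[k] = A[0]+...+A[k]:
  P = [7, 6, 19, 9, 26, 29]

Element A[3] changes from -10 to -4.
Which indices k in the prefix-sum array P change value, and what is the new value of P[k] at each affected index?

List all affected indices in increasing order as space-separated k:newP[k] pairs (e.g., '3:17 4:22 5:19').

Answer: 3:15 4:32 5:35

Derivation:
P[k] = A[0] + ... + A[k]
P[k] includes A[3] iff k >= 3
Affected indices: 3, 4, ..., 5; delta = 6
  P[3]: 9 + 6 = 15
  P[4]: 26 + 6 = 32
  P[5]: 29 + 6 = 35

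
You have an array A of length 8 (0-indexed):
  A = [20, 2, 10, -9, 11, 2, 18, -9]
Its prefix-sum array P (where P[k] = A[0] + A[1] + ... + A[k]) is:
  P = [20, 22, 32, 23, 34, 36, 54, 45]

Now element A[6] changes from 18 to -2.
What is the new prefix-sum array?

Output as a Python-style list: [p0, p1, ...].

Answer: [20, 22, 32, 23, 34, 36, 34, 25]

Derivation:
Change: A[6] 18 -> -2, delta = -20
P[k] for k < 6: unchanged (A[6] not included)
P[k] for k >= 6: shift by delta = -20
  P[0] = 20 + 0 = 20
  P[1] = 22 + 0 = 22
  P[2] = 32 + 0 = 32
  P[3] = 23 + 0 = 23
  P[4] = 34 + 0 = 34
  P[5] = 36 + 0 = 36
  P[6] = 54 + -20 = 34
  P[7] = 45 + -20 = 25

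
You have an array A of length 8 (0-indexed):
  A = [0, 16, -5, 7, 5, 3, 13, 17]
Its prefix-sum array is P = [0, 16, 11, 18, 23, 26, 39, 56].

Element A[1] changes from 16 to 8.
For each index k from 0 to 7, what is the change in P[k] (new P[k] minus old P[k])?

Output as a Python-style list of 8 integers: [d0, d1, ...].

Element change: A[1] 16 -> 8, delta = -8
For k < 1: P[k] unchanged, delta_P[k] = 0
For k >= 1: P[k] shifts by exactly -8
Delta array: [0, -8, -8, -8, -8, -8, -8, -8]

Answer: [0, -8, -8, -8, -8, -8, -8, -8]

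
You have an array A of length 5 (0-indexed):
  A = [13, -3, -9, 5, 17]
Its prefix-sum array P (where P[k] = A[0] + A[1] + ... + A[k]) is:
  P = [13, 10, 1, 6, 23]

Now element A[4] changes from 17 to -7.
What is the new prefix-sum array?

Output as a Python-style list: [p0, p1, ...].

Change: A[4] 17 -> -7, delta = -24
P[k] for k < 4: unchanged (A[4] not included)
P[k] for k >= 4: shift by delta = -24
  P[0] = 13 + 0 = 13
  P[1] = 10 + 0 = 10
  P[2] = 1 + 0 = 1
  P[3] = 6 + 0 = 6
  P[4] = 23 + -24 = -1

Answer: [13, 10, 1, 6, -1]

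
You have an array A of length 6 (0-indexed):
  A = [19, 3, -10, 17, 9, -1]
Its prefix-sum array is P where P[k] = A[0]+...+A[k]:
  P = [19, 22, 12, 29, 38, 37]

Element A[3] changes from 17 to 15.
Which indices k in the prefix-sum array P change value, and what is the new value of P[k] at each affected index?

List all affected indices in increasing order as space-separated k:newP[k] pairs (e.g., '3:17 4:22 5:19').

Answer: 3:27 4:36 5:35

Derivation:
P[k] = A[0] + ... + A[k]
P[k] includes A[3] iff k >= 3
Affected indices: 3, 4, ..., 5; delta = -2
  P[3]: 29 + -2 = 27
  P[4]: 38 + -2 = 36
  P[5]: 37 + -2 = 35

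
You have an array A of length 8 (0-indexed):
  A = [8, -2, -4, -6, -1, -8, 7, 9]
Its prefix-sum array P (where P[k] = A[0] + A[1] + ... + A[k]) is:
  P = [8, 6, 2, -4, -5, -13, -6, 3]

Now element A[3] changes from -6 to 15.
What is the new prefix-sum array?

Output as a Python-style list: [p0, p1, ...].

Change: A[3] -6 -> 15, delta = 21
P[k] for k < 3: unchanged (A[3] not included)
P[k] for k >= 3: shift by delta = 21
  P[0] = 8 + 0 = 8
  P[1] = 6 + 0 = 6
  P[2] = 2 + 0 = 2
  P[3] = -4 + 21 = 17
  P[4] = -5 + 21 = 16
  P[5] = -13 + 21 = 8
  P[6] = -6 + 21 = 15
  P[7] = 3 + 21 = 24

Answer: [8, 6, 2, 17, 16, 8, 15, 24]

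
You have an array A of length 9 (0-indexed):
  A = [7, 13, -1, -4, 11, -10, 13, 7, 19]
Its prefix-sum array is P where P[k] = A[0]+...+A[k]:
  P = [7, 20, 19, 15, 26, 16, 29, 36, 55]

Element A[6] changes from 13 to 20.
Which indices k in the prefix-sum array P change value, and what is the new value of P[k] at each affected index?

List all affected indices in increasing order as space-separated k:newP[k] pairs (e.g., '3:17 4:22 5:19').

P[k] = A[0] + ... + A[k]
P[k] includes A[6] iff k >= 6
Affected indices: 6, 7, ..., 8; delta = 7
  P[6]: 29 + 7 = 36
  P[7]: 36 + 7 = 43
  P[8]: 55 + 7 = 62

Answer: 6:36 7:43 8:62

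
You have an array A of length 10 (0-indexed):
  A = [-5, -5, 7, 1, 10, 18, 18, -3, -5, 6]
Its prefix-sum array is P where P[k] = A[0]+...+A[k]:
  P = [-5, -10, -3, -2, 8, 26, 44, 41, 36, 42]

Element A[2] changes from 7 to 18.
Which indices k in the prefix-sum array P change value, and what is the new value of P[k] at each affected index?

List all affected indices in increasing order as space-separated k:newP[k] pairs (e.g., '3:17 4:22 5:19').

Answer: 2:8 3:9 4:19 5:37 6:55 7:52 8:47 9:53

Derivation:
P[k] = A[0] + ... + A[k]
P[k] includes A[2] iff k >= 2
Affected indices: 2, 3, ..., 9; delta = 11
  P[2]: -3 + 11 = 8
  P[3]: -2 + 11 = 9
  P[4]: 8 + 11 = 19
  P[5]: 26 + 11 = 37
  P[6]: 44 + 11 = 55
  P[7]: 41 + 11 = 52
  P[8]: 36 + 11 = 47
  P[9]: 42 + 11 = 53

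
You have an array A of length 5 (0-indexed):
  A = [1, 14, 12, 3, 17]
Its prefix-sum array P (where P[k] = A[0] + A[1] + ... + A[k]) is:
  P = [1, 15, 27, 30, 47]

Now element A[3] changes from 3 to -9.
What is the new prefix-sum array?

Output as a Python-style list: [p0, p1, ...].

Answer: [1, 15, 27, 18, 35]

Derivation:
Change: A[3] 3 -> -9, delta = -12
P[k] for k < 3: unchanged (A[3] not included)
P[k] for k >= 3: shift by delta = -12
  P[0] = 1 + 0 = 1
  P[1] = 15 + 0 = 15
  P[2] = 27 + 0 = 27
  P[3] = 30 + -12 = 18
  P[4] = 47 + -12 = 35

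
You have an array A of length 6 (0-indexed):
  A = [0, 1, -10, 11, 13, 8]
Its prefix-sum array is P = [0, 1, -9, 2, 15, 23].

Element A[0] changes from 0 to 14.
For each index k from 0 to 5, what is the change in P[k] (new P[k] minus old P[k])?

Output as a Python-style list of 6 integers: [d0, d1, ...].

Answer: [14, 14, 14, 14, 14, 14]

Derivation:
Element change: A[0] 0 -> 14, delta = 14
For k < 0: P[k] unchanged, delta_P[k] = 0
For k >= 0: P[k] shifts by exactly 14
Delta array: [14, 14, 14, 14, 14, 14]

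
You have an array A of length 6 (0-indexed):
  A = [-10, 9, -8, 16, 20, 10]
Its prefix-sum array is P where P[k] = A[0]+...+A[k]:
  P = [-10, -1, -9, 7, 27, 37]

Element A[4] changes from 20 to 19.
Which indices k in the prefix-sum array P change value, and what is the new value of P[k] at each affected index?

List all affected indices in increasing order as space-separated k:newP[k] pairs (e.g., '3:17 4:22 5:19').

P[k] = A[0] + ... + A[k]
P[k] includes A[4] iff k >= 4
Affected indices: 4, 5, ..., 5; delta = -1
  P[4]: 27 + -1 = 26
  P[5]: 37 + -1 = 36

Answer: 4:26 5:36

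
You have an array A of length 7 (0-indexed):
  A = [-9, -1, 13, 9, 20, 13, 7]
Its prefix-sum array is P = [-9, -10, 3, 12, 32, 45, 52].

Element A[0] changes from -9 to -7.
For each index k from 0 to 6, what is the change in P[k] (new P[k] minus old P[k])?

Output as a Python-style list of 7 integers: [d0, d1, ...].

Element change: A[0] -9 -> -7, delta = 2
For k < 0: P[k] unchanged, delta_P[k] = 0
For k >= 0: P[k] shifts by exactly 2
Delta array: [2, 2, 2, 2, 2, 2, 2]

Answer: [2, 2, 2, 2, 2, 2, 2]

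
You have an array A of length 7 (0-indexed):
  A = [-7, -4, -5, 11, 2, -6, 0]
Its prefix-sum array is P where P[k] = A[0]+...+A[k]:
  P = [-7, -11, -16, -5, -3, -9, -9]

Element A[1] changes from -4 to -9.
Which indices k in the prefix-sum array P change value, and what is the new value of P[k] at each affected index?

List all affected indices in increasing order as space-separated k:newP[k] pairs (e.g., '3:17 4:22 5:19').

Answer: 1:-16 2:-21 3:-10 4:-8 5:-14 6:-14

Derivation:
P[k] = A[0] + ... + A[k]
P[k] includes A[1] iff k >= 1
Affected indices: 1, 2, ..., 6; delta = -5
  P[1]: -11 + -5 = -16
  P[2]: -16 + -5 = -21
  P[3]: -5 + -5 = -10
  P[4]: -3 + -5 = -8
  P[5]: -9 + -5 = -14
  P[6]: -9 + -5 = -14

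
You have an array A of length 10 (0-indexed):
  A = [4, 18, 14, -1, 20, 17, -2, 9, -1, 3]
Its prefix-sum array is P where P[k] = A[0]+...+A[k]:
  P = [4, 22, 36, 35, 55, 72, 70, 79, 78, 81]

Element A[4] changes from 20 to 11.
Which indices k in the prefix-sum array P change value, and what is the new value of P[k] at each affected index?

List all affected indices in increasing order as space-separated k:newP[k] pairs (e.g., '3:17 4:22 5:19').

Answer: 4:46 5:63 6:61 7:70 8:69 9:72

Derivation:
P[k] = A[0] + ... + A[k]
P[k] includes A[4] iff k >= 4
Affected indices: 4, 5, ..., 9; delta = -9
  P[4]: 55 + -9 = 46
  P[5]: 72 + -9 = 63
  P[6]: 70 + -9 = 61
  P[7]: 79 + -9 = 70
  P[8]: 78 + -9 = 69
  P[9]: 81 + -9 = 72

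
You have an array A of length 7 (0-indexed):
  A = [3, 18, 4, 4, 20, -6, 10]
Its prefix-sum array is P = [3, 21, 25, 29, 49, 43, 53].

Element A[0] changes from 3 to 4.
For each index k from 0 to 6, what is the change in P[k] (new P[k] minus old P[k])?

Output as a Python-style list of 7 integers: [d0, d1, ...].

Element change: A[0] 3 -> 4, delta = 1
For k < 0: P[k] unchanged, delta_P[k] = 0
For k >= 0: P[k] shifts by exactly 1
Delta array: [1, 1, 1, 1, 1, 1, 1]

Answer: [1, 1, 1, 1, 1, 1, 1]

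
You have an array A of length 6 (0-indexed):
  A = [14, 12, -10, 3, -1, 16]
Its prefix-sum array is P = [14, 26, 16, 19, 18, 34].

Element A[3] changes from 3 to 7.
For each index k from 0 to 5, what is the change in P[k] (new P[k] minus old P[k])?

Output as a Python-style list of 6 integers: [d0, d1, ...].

Element change: A[3] 3 -> 7, delta = 4
For k < 3: P[k] unchanged, delta_P[k] = 0
For k >= 3: P[k] shifts by exactly 4
Delta array: [0, 0, 0, 4, 4, 4]

Answer: [0, 0, 0, 4, 4, 4]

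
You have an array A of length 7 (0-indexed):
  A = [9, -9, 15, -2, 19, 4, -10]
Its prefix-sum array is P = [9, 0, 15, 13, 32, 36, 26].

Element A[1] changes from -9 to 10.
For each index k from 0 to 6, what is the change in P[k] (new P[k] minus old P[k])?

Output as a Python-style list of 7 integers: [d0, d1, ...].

Element change: A[1] -9 -> 10, delta = 19
For k < 1: P[k] unchanged, delta_P[k] = 0
For k >= 1: P[k] shifts by exactly 19
Delta array: [0, 19, 19, 19, 19, 19, 19]

Answer: [0, 19, 19, 19, 19, 19, 19]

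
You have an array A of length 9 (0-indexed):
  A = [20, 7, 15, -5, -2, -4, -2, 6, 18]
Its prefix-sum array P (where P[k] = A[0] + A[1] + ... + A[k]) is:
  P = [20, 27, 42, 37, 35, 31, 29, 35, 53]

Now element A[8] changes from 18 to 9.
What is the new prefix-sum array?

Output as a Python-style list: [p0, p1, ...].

Change: A[8] 18 -> 9, delta = -9
P[k] for k < 8: unchanged (A[8] not included)
P[k] for k >= 8: shift by delta = -9
  P[0] = 20 + 0 = 20
  P[1] = 27 + 0 = 27
  P[2] = 42 + 0 = 42
  P[3] = 37 + 0 = 37
  P[4] = 35 + 0 = 35
  P[5] = 31 + 0 = 31
  P[6] = 29 + 0 = 29
  P[7] = 35 + 0 = 35
  P[8] = 53 + -9 = 44

Answer: [20, 27, 42, 37, 35, 31, 29, 35, 44]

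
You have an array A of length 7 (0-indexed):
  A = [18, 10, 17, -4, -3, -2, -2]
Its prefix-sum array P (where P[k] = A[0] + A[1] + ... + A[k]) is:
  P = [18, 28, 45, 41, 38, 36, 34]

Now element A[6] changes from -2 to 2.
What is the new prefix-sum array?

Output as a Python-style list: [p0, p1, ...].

Change: A[6] -2 -> 2, delta = 4
P[k] for k < 6: unchanged (A[6] not included)
P[k] for k >= 6: shift by delta = 4
  P[0] = 18 + 0 = 18
  P[1] = 28 + 0 = 28
  P[2] = 45 + 0 = 45
  P[3] = 41 + 0 = 41
  P[4] = 38 + 0 = 38
  P[5] = 36 + 0 = 36
  P[6] = 34 + 4 = 38

Answer: [18, 28, 45, 41, 38, 36, 38]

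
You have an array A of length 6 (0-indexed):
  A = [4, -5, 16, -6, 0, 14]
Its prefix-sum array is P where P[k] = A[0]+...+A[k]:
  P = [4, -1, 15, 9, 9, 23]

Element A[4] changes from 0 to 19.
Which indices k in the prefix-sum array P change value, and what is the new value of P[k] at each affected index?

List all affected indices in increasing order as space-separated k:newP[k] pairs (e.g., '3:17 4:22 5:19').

Answer: 4:28 5:42

Derivation:
P[k] = A[0] + ... + A[k]
P[k] includes A[4] iff k >= 4
Affected indices: 4, 5, ..., 5; delta = 19
  P[4]: 9 + 19 = 28
  P[5]: 23 + 19 = 42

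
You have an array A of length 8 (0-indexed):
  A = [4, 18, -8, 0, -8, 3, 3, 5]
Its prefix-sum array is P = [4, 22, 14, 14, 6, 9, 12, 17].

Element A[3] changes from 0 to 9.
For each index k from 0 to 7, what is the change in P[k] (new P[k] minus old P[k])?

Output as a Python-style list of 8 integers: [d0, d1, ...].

Element change: A[3] 0 -> 9, delta = 9
For k < 3: P[k] unchanged, delta_P[k] = 0
For k >= 3: P[k] shifts by exactly 9
Delta array: [0, 0, 0, 9, 9, 9, 9, 9]

Answer: [0, 0, 0, 9, 9, 9, 9, 9]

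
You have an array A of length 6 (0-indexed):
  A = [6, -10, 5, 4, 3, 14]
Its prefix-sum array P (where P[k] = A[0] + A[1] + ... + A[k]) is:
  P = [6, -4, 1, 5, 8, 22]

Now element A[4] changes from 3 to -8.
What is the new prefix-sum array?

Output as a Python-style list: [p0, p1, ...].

Change: A[4] 3 -> -8, delta = -11
P[k] for k < 4: unchanged (A[4] not included)
P[k] for k >= 4: shift by delta = -11
  P[0] = 6 + 0 = 6
  P[1] = -4 + 0 = -4
  P[2] = 1 + 0 = 1
  P[3] = 5 + 0 = 5
  P[4] = 8 + -11 = -3
  P[5] = 22 + -11 = 11

Answer: [6, -4, 1, 5, -3, 11]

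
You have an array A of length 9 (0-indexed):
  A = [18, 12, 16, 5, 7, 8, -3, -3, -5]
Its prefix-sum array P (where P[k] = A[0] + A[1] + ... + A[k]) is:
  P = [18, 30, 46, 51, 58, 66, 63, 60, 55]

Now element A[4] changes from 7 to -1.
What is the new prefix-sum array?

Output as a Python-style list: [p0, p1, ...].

Change: A[4] 7 -> -1, delta = -8
P[k] for k < 4: unchanged (A[4] not included)
P[k] for k >= 4: shift by delta = -8
  P[0] = 18 + 0 = 18
  P[1] = 30 + 0 = 30
  P[2] = 46 + 0 = 46
  P[3] = 51 + 0 = 51
  P[4] = 58 + -8 = 50
  P[5] = 66 + -8 = 58
  P[6] = 63 + -8 = 55
  P[7] = 60 + -8 = 52
  P[8] = 55 + -8 = 47

Answer: [18, 30, 46, 51, 50, 58, 55, 52, 47]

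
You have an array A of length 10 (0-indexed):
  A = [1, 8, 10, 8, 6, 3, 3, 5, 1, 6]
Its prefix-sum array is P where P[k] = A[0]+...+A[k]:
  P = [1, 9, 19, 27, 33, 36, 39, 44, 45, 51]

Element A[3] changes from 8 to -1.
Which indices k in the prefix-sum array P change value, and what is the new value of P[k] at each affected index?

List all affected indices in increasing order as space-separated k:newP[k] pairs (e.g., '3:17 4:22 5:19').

Answer: 3:18 4:24 5:27 6:30 7:35 8:36 9:42

Derivation:
P[k] = A[0] + ... + A[k]
P[k] includes A[3] iff k >= 3
Affected indices: 3, 4, ..., 9; delta = -9
  P[3]: 27 + -9 = 18
  P[4]: 33 + -9 = 24
  P[5]: 36 + -9 = 27
  P[6]: 39 + -9 = 30
  P[7]: 44 + -9 = 35
  P[8]: 45 + -9 = 36
  P[9]: 51 + -9 = 42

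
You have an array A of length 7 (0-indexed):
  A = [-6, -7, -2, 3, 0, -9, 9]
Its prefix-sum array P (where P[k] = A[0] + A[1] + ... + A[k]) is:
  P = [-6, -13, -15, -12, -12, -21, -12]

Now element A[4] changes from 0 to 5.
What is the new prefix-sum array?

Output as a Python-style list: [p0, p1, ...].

Answer: [-6, -13, -15, -12, -7, -16, -7]

Derivation:
Change: A[4] 0 -> 5, delta = 5
P[k] for k < 4: unchanged (A[4] not included)
P[k] for k >= 4: shift by delta = 5
  P[0] = -6 + 0 = -6
  P[1] = -13 + 0 = -13
  P[2] = -15 + 0 = -15
  P[3] = -12 + 0 = -12
  P[4] = -12 + 5 = -7
  P[5] = -21 + 5 = -16
  P[6] = -12 + 5 = -7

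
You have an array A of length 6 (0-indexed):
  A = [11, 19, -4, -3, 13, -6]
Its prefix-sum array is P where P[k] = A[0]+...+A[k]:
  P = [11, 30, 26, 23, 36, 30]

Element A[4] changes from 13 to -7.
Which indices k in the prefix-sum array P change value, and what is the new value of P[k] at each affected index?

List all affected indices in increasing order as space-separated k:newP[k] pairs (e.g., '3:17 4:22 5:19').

P[k] = A[0] + ... + A[k]
P[k] includes A[4] iff k >= 4
Affected indices: 4, 5, ..., 5; delta = -20
  P[4]: 36 + -20 = 16
  P[5]: 30 + -20 = 10

Answer: 4:16 5:10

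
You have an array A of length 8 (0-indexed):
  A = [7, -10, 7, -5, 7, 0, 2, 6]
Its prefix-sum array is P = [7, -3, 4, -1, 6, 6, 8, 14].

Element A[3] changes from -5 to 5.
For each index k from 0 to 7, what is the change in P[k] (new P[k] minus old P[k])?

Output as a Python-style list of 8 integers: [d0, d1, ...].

Element change: A[3] -5 -> 5, delta = 10
For k < 3: P[k] unchanged, delta_P[k] = 0
For k >= 3: P[k] shifts by exactly 10
Delta array: [0, 0, 0, 10, 10, 10, 10, 10]

Answer: [0, 0, 0, 10, 10, 10, 10, 10]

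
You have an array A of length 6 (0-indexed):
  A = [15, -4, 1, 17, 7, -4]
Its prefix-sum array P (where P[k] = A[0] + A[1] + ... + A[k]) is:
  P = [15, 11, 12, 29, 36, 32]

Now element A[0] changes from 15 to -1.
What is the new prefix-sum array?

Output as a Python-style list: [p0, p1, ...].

Answer: [-1, -5, -4, 13, 20, 16]

Derivation:
Change: A[0] 15 -> -1, delta = -16
P[k] for k < 0: unchanged (A[0] not included)
P[k] for k >= 0: shift by delta = -16
  P[0] = 15 + -16 = -1
  P[1] = 11 + -16 = -5
  P[2] = 12 + -16 = -4
  P[3] = 29 + -16 = 13
  P[4] = 36 + -16 = 20
  P[5] = 32 + -16 = 16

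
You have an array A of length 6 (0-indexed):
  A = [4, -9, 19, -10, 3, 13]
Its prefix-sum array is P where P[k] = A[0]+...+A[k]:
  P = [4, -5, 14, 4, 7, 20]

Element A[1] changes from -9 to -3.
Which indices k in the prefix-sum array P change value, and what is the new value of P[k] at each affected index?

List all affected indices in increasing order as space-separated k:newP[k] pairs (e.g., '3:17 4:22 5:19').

P[k] = A[0] + ... + A[k]
P[k] includes A[1] iff k >= 1
Affected indices: 1, 2, ..., 5; delta = 6
  P[1]: -5 + 6 = 1
  P[2]: 14 + 6 = 20
  P[3]: 4 + 6 = 10
  P[4]: 7 + 6 = 13
  P[5]: 20 + 6 = 26

Answer: 1:1 2:20 3:10 4:13 5:26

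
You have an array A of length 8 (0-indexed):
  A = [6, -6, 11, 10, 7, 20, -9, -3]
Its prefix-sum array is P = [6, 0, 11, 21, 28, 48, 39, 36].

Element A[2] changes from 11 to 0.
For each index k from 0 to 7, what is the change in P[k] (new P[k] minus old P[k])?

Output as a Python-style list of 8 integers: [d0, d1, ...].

Answer: [0, 0, -11, -11, -11, -11, -11, -11]

Derivation:
Element change: A[2] 11 -> 0, delta = -11
For k < 2: P[k] unchanged, delta_P[k] = 0
For k >= 2: P[k] shifts by exactly -11
Delta array: [0, 0, -11, -11, -11, -11, -11, -11]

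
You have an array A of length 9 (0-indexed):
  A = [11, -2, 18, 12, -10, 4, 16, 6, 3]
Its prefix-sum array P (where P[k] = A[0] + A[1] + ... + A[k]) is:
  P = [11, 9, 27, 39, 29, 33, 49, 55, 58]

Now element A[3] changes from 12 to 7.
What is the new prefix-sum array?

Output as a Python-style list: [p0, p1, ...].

Change: A[3] 12 -> 7, delta = -5
P[k] for k < 3: unchanged (A[3] not included)
P[k] for k >= 3: shift by delta = -5
  P[0] = 11 + 0 = 11
  P[1] = 9 + 0 = 9
  P[2] = 27 + 0 = 27
  P[3] = 39 + -5 = 34
  P[4] = 29 + -5 = 24
  P[5] = 33 + -5 = 28
  P[6] = 49 + -5 = 44
  P[7] = 55 + -5 = 50
  P[8] = 58 + -5 = 53

Answer: [11, 9, 27, 34, 24, 28, 44, 50, 53]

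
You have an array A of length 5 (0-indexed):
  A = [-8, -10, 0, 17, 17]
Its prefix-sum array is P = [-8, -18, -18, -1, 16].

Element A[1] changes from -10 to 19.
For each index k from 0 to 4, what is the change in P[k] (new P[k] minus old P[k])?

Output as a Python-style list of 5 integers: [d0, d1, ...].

Element change: A[1] -10 -> 19, delta = 29
For k < 1: P[k] unchanged, delta_P[k] = 0
For k >= 1: P[k] shifts by exactly 29
Delta array: [0, 29, 29, 29, 29]

Answer: [0, 29, 29, 29, 29]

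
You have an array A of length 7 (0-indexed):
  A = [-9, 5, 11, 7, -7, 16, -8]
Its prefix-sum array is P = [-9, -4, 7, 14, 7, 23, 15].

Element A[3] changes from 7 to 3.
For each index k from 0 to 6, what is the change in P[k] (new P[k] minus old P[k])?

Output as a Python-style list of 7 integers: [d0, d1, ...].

Element change: A[3] 7 -> 3, delta = -4
For k < 3: P[k] unchanged, delta_P[k] = 0
For k >= 3: P[k] shifts by exactly -4
Delta array: [0, 0, 0, -4, -4, -4, -4]

Answer: [0, 0, 0, -4, -4, -4, -4]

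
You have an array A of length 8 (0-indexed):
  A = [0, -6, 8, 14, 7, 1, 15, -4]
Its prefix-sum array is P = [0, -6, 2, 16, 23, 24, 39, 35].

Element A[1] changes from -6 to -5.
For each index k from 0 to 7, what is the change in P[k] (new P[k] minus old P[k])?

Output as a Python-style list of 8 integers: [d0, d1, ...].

Answer: [0, 1, 1, 1, 1, 1, 1, 1]

Derivation:
Element change: A[1] -6 -> -5, delta = 1
For k < 1: P[k] unchanged, delta_P[k] = 0
For k >= 1: P[k] shifts by exactly 1
Delta array: [0, 1, 1, 1, 1, 1, 1, 1]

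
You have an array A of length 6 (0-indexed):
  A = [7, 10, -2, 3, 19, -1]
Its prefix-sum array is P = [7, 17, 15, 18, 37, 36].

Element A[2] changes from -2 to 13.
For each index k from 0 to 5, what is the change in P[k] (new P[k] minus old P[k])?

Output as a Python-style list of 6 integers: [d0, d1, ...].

Element change: A[2] -2 -> 13, delta = 15
For k < 2: P[k] unchanged, delta_P[k] = 0
For k >= 2: P[k] shifts by exactly 15
Delta array: [0, 0, 15, 15, 15, 15]

Answer: [0, 0, 15, 15, 15, 15]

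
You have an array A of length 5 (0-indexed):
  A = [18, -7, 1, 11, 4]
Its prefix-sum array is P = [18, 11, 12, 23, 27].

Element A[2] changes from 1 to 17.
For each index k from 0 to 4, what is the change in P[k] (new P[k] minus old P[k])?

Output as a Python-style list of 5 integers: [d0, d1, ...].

Element change: A[2] 1 -> 17, delta = 16
For k < 2: P[k] unchanged, delta_P[k] = 0
For k >= 2: P[k] shifts by exactly 16
Delta array: [0, 0, 16, 16, 16]

Answer: [0, 0, 16, 16, 16]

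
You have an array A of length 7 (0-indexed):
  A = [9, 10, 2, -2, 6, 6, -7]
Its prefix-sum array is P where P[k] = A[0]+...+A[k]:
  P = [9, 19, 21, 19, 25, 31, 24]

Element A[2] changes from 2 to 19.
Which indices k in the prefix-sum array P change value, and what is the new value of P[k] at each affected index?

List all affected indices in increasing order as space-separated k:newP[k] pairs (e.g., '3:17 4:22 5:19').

Answer: 2:38 3:36 4:42 5:48 6:41

Derivation:
P[k] = A[0] + ... + A[k]
P[k] includes A[2] iff k >= 2
Affected indices: 2, 3, ..., 6; delta = 17
  P[2]: 21 + 17 = 38
  P[3]: 19 + 17 = 36
  P[4]: 25 + 17 = 42
  P[5]: 31 + 17 = 48
  P[6]: 24 + 17 = 41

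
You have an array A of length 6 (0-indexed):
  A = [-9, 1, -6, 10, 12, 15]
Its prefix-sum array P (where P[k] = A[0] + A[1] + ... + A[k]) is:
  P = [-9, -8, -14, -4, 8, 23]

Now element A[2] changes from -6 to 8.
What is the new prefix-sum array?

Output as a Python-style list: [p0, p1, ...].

Answer: [-9, -8, 0, 10, 22, 37]

Derivation:
Change: A[2] -6 -> 8, delta = 14
P[k] for k < 2: unchanged (A[2] not included)
P[k] for k >= 2: shift by delta = 14
  P[0] = -9 + 0 = -9
  P[1] = -8 + 0 = -8
  P[2] = -14 + 14 = 0
  P[3] = -4 + 14 = 10
  P[4] = 8 + 14 = 22
  P[5] = 23 + 14 = 37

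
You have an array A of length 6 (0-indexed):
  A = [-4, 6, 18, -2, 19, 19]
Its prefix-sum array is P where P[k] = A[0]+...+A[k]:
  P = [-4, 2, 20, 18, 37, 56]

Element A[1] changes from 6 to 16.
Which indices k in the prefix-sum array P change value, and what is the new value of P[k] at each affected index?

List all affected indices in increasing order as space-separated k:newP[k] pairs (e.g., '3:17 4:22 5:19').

Answer: 1:12 2:30 3:28 4:47 5:66

Derivation:
P[k] = A[0] + ... + A[k]
P[k] includes A[1] iff k >= 1
Affected indices: 1, 2, ..., 5; delta = 10
  P[1]: 2 + 10 = 12
  P[2]: 20 + 10 = 30
  P[3]: 18 + 10 = 28
  P[4]: 37 + 10 = 47
  P[5]: 56 + 10 = 66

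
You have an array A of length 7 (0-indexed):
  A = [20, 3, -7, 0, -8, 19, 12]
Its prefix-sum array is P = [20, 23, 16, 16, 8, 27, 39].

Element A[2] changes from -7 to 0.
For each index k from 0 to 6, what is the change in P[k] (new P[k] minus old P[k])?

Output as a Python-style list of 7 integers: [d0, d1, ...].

Element change: A[2] -7 -> 0, delta = 7
For k < 2: P[k] unchanged, delta_P[k] = 0
For k >= 2: P[k] shifts by exactly 7
Delta array: [0, 0, 7, 7, 7, 7, 7]

Answer: [0, 0, 7, 7, 7, 7, 7]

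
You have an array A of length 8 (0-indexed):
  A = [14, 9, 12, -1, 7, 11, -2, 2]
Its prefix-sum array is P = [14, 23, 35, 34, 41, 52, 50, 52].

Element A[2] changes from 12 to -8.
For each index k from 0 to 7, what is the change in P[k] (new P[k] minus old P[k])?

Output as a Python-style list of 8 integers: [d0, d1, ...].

Element change: A[2] 12 -> -8, delta = -20
For k < 2: P[k] unchanged, delta_P[k] = 0
For k >= 2: P[k] shifts by exactly -20
Delta array: [0, 0, -20, -20, -20, -20, -20, -20]

Answer: [0, 0, -20, -20, -20, -20, -20, -20]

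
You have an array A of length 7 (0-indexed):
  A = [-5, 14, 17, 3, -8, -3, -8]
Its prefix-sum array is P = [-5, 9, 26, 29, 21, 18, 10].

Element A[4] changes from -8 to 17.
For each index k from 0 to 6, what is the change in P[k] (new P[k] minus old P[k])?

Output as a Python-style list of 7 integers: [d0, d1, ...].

Answer: [0, 0, 0, 0, 25, 25, 25]

Derivation:
Element change: A[4] -8 -> 17, delta = 25
For k < 4: P[k] unchanged, delta_P[k] = 0
For k >= 4: P[k] shifts by exactly 25
Delta array: [0, 0, 0, 0, 25, 25, 25]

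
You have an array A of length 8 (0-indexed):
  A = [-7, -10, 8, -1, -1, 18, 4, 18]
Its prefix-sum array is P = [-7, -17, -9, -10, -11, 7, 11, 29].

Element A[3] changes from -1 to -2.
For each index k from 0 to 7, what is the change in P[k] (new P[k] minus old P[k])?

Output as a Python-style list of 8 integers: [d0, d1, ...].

Answer: [0, 0, 0, -1, -1, -1, -1, -1]

Derivation:
Element change: A[3] -1 -> -2, delta = -1
For k < 3: P[k] unchanged, delta_P[k] = 0
For k >= 3: P[k] shifts by exactly -1
Delta array: [0, 0, 0, -1, -1, -1, -1, -1]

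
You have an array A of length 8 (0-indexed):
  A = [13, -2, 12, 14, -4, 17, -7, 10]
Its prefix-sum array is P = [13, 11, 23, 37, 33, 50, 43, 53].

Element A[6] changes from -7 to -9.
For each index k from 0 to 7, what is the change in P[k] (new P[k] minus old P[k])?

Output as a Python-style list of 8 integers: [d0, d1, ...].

Element change: A[6] -7 -> -9, delta = -2
For k < 6: P[k] unchanged, delta_P[k] = 0
For k >= 6: P[k] shifts by exactly -2
Delta array: [0, 0, 0, 0, 0, 0, -2, -2]

Answer: [0, 0, 0, 0, 0, 0, -2, -2]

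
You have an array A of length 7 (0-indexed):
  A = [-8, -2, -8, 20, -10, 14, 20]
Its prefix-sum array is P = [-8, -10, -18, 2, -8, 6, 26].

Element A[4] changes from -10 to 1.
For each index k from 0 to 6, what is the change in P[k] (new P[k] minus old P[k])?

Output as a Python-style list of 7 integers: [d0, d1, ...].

Element change: A[4] -10 -> 1, delta = 11
For k < 4: P[k] unchanged, delta_P[k] = 0
For k >= 4: P[k] shifts by exactly 11
Delta array: [0, 0, 0, 0, 11, 11, 11]

Answer: [0, 0, 0, 0, 11, 11, 11]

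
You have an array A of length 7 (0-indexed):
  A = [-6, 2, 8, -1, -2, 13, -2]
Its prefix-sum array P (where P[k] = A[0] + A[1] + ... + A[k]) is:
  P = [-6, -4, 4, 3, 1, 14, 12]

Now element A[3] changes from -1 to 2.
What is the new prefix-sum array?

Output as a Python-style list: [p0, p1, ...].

Answer: [-6, -4, 4, 6, 4, 17, 15]

Derivation:
Change: A[3] -1 -> 2, delta = 3
P[k] for k < 3: unchanged (A[3] not included)
P[k] for k >= 3: shift by delta = 3
  P[0] = -6 + 0 = -6
  P[1] = -4 + 0 = -4
  P[2] = 4 + 0 = 4
  P[3] = 3 + 3 = 6
  P[4] = 1 + 3 = 4
  P[5] = 14 + 3 = 17
  P[6] = 12 + 3 = 15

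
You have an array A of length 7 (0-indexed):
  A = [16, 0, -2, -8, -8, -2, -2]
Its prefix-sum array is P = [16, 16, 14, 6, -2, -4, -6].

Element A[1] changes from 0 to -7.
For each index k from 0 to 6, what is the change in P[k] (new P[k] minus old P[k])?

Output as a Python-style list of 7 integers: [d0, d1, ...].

Answer: [0, -7, -7, -7, -7, -7, -7]

Derivation:
Element change: A[1] 0 -> -7, delta = -7
For k < 1: P[k] unchanged, delta_P[k] = 0
For k >= 1: P[k] shifts by exactly -7
Delta array: [0, -7, -7, -7, -7, -7, -7]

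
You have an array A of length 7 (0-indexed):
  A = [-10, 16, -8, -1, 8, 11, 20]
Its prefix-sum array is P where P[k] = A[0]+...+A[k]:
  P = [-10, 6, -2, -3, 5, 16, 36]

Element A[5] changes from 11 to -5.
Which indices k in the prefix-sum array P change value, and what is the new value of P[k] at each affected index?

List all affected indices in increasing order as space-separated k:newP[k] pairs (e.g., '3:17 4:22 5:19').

Answer: 5:0 6:20

Derivation:
P[k] = A[0] + ... + A[k]
P[k] includes A[5] iff k >= 5
Affected indices: 5, 6, ..., 6; delta = -16
  P[5]: 16 + -16 = 0
  P[6]: 36 + -16 = 20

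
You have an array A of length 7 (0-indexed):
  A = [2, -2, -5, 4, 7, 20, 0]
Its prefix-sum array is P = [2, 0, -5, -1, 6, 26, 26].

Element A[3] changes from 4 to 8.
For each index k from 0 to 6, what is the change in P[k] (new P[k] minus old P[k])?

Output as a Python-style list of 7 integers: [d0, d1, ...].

Answer: [0, 0, 0, 4, 4, 4, 4]

Derivation:
Element change: A[3] 4 -> 8, delta = 4
For k < 3: P[k] unchanged, delta_P[k] = 0
For k >= 3: P[k] shifts by exactly 4
Delta array: [0, 0, 0, 4, 4, 4, 4]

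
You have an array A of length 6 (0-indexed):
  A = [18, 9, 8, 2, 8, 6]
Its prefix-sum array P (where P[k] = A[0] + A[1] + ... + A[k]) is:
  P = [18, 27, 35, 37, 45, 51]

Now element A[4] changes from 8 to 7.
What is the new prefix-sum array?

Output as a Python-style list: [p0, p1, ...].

Change: A[4] 8 -> 7, delta = -1
P[k] for k < 4: unchanged (A[4] not included)
P[k] for k >= 4: shift by delta = -1
  P[0] = 18 + 0 = 18
  P[1] = 27 + 0 = 27
  P[2] = 35 + 0 = 35
  P[3] = 37 + 0 = 37
  P[4] = 45 + -1 = 44
  P[5] = 51 + -1 = 50

Answer: [18, 27, 35, 37, 44, 50]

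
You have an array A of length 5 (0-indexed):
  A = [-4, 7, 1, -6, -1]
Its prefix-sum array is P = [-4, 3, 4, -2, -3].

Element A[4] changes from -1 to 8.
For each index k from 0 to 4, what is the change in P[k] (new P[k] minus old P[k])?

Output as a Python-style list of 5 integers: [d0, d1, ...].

Answer: [0, 0, 0, 0, 9]

Derivation:
Element change: A[4] -1 -> 8, delta = 9
For k < 4: P[k] unchanged, delta_P[k] = 0
For k >= 4: P[k] shifts by exactly 9
Delta array: [0, 0, 0, 0, 9]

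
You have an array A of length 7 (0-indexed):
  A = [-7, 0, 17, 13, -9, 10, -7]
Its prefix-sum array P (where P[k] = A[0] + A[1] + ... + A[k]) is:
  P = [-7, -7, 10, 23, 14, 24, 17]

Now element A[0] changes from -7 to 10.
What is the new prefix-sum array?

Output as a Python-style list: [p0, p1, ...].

Answer: [10, 10, 27, 40, 31, 41, 34]

Derivation:
Change: A[0] -7 -> 10, delta = 17
P[k] for k < 0: unchanged (A[0] not included)
P[k] for k >= 0: shift by delta = 17
  P[0] = -7 + 17 = 10
  P[1] = -7 + 17 = 10
  P[2] = 10 + 17 = 27
  P[3] = 23 + 17 = 40
  P[4] = 14 + 17 = 31
  P[5] = 24 + 17 = 41
  P[6] = 17 + 17 = 34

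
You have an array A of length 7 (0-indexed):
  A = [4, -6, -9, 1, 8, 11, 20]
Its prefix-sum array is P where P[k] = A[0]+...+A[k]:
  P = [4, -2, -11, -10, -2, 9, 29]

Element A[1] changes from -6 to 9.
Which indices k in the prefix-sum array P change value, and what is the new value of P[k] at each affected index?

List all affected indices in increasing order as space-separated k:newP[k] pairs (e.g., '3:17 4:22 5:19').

Answer: 1:13 2:4 3:5 4:13 5:24 6:44

Derivation:
P[k] = A[0] + ... + A[k]
P[k] includes A[1] iff k >= 1
Affected indices: 1, 2, ..., 6; delta = 15
  P[1]: -2 + 15 = 13
  P[2]: -11 + 15 = 4
  P[3]: -10 + 15 = 5
  P[4]: -2 + 15 = 13
  P[5]: 9 + 15 = 24
  P[6]: 29 + 15 = 44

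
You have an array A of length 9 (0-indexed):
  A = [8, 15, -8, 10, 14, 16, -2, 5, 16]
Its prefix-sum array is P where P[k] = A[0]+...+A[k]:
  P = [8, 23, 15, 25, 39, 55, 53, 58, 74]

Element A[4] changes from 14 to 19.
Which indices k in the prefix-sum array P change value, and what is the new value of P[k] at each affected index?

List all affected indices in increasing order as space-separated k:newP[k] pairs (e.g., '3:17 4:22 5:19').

P[k] = A[0] + ... + A[k]
P[k] includes A[4] iff k >= 4
Affected indices: 4, 5, ..., 8; delta = 5
  P[4]: 39 + 5 = 44
  P[5]: 55 + 5 = 60
  P[6]: 53 + 5 = 58
  P[7]: 58 + 5 = 63
  P[8]: 74 + 5 = 79

Answer: 4:44 5:60 6:58 7:63 8:79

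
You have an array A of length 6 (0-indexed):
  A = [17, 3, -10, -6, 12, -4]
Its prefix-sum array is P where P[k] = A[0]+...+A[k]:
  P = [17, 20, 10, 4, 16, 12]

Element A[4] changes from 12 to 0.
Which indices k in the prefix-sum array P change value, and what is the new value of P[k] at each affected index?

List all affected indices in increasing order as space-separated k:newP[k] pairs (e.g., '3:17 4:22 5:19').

P[k] = A[0] + ... + A[k]
P[k] includes A[4] iff k >= 4
Affected indices: 4, 5, ..., 5; delta = -12
  P[4]: 16 + -12 = 4
  P[5]: 12 + -12 = 0

Answer: 4:4 5:0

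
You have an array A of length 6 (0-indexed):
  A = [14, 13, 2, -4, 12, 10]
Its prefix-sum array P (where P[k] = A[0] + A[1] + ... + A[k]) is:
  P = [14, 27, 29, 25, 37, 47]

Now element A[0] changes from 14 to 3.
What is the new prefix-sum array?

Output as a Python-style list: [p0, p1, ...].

Change: A[0] 14 -> 3, delta = -11
P[k] for k < 0: unchanged (A[0] not included)
P[k] for k >= 0: shift by delta = -11
  P[0] = 14 + -11 = 3
  P[1] = 27 + -11 = 16
  P[2] = 29 + -11 = 18
  P[3] = 25 + -11 = 14
  P[4] = 37 + -11 = 26
  P[5] = 47 + -11 = 36

Answer: [3, 16, 18, 14, 26, 36]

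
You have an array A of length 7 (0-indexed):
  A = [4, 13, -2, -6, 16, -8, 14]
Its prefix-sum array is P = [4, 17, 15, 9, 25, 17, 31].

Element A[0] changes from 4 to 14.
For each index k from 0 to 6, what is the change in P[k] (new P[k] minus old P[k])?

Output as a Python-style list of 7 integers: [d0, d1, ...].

Answer: [10, 10, 10, 10, 10, 10, 10]

Derivation:
Element change: A[0] 4 -> 14, delta = 10
For k < 0: P[k] unchanged, delta_P[k] = 0
For k >= 0: P[k] shifts by exactly 10
Delta array: [10, 10, 10, 10, 10, 10, 10]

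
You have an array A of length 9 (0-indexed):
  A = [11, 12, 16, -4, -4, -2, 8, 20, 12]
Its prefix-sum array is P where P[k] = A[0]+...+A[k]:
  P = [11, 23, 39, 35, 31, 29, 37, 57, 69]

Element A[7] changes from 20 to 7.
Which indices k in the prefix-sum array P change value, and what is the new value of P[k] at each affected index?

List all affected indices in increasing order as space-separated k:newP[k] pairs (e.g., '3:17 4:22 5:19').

Answer: 7:44 8:56

Derivation:
P[k] = A[0] + ... + A[k]
P[k] includes A[7] iff k >= 7
Affected indices: 7, 8, ..., 8; delta = -13
  P[7]: 57 + -13 = 44
  P[8]: 69 + -13 = 56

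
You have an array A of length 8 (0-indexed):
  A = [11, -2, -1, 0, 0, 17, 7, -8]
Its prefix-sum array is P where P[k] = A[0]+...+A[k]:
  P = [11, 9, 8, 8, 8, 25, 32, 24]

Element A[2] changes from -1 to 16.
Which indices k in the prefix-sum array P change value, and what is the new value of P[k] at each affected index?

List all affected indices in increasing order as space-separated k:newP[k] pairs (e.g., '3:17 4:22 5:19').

P[k] = A[0] + ... + A[k]
P[k] includes A[2] iff k >= 2
Affected indices: 2, 3, ..., 7; delta = 17
  P[2]: 8 + 17 = 25
  P[3]: 8 + 17 = 25
  P[4]: 8 + 17 = 25
  P[5]: 25 + 17 = 42
  P[6]: 32 + 17 = 49
  P[7]: 24 + 17 = 41

Answer: 2:25 3:25 4:25 5:42 6:49 7:41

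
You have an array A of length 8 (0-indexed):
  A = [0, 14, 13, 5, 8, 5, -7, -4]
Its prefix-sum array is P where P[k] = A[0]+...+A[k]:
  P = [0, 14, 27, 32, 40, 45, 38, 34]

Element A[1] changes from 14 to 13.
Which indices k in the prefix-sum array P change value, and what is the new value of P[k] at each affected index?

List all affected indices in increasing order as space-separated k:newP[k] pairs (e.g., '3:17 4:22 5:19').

Answer: 1:13 2:26 3:31 4:39 5:44 6:37 7:33

Derivation:
P[k] = A[0] + ... + A[k]
P[k] includes A[1] iff k >= 1
Affected indices: 1, 2, ..., 7; delta = -1
  P[1]: 14 + -1 = 13
  P[2]: 27 + -1 = 26
  P[3]: 32 + -1 = 31
  P[4]: 40 + -1 = 39
  P[5]: 45 + -1 = 44
  P[6]: 38 + -1 = 37
  P[7]: 34 + -1 = 33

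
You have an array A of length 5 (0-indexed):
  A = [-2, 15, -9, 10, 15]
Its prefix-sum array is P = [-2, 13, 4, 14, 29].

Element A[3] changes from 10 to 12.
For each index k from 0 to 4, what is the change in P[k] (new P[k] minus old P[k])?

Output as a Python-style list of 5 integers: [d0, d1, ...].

Element change: A[3] 10 -> 12, delta = 2
For k < 3: P[k] unchanged, delta_P[k] = 0
For k >= 3: P[k] shifts by exactly 2
Delta array: [0, 0, 0, 2, 2]

Answer: [0, 0, 0, 2, 2]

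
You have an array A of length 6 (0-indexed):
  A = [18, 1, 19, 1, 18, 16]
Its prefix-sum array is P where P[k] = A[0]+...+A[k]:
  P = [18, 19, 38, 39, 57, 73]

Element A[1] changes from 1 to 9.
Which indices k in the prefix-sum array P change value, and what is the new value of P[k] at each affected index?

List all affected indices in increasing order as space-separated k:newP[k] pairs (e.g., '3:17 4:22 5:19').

P[k] = A[0] + ... + A[k]
P[k] includes A[1] iff k >= 1
Affected indices: 1, 2, ..., 5; delta = 8
  P[1]: 19 + 8 = 27
  P[2]: 38 + 8 = 46
  P[3]: 39 + 8 = 47
  P[4]: 57 + 8 = 65
  P[5]: 73 + 8 = 81

Answer: 1:27 2:46 3:47 4:65 5:81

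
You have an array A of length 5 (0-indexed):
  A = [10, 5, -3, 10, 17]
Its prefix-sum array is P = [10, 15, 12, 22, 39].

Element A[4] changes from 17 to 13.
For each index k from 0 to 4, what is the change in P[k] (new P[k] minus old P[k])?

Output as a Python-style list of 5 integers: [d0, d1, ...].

Answer: [0, 0, 0, 0, -4]

Derivation:
Element change: A[4] 17 -> 13, delta = -4
For k < 4: P[k] unchanged, delta_P[k] = 0
For k >= 4: P[k] shifts by exactly -4
Delta array: [0, 0, 0, 0, -4]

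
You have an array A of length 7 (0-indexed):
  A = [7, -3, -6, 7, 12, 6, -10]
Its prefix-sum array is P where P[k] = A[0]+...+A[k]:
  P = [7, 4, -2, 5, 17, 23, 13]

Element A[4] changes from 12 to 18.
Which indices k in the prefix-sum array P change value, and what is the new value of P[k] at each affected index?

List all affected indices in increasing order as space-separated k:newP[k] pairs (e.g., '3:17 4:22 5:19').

P[k] = A[0] + ... + A[k]
P[k] includes A[4] iff k >= 4
Affected indices: 4, 5, ..., 6; delta = 6
  P[4]: 17 + 6 = 23
  P[5]: 23 + 6 = 29
  P[6]: 13 + 6 = 19

Answer: 4:23 5:29 6:19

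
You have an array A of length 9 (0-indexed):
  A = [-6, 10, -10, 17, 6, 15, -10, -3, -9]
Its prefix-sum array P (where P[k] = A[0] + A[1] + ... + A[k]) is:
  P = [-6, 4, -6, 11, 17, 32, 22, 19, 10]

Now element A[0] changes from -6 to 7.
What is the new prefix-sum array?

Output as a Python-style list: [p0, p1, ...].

Change: A[0] -6 -> 7, delta = 13
P[k] for k < 0: unchanged (A[0] not included)
P[k] for k >= 0: shift by delta = 13
  P[0] = -6 + 13 = 7
  P[1] = 4 + 13 = 17
  P[2] = -6 + 13 = 7
  P[3] = 11 + 13 = 24
  P[4] = 17 + 13 = 30
  P[5] = 32 + 13 = 45
  P[6] = 22 + 13 = 35
  P[7] = 19 + 13 = 32
  P[8] = 10 + 13 = 23

Answer: [7, 17, 7, 24, 30, 45, 35, 32, 23]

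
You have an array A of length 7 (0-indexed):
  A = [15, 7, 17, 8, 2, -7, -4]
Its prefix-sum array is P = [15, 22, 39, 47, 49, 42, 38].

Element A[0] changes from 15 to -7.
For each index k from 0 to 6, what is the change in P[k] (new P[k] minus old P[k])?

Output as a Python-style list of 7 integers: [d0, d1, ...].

Element change: A[0] 15 -> -7, delta = -22
For k < 0: P[k] unchanged, delta_P[k] = 0
For k >= 0: P[k] shifts by exactly -22
Delta array: [-22, -22, -22, -22, -22, -22, -22]

Answer: [-22, -22, -22, -22, -22, -22, -22]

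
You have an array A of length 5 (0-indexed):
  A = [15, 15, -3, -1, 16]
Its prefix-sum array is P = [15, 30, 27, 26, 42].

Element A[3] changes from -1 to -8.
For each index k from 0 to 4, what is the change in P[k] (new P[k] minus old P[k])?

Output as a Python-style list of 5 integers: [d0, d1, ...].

Answer: [0, 0, 0, -7, -7]

Derivation:
Element change: A[3] -1 -> -8, delta = -7
For k < 3: P[k] unchanged, delta_P[k] = 0
For k >= 3: P[k] shifts by exactly -7
Delta array: [0, 0, 0, -7, -7]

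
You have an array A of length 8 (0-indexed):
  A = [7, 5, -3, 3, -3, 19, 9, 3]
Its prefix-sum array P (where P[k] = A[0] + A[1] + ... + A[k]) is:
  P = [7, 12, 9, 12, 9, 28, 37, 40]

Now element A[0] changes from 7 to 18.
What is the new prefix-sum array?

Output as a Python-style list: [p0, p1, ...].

Answer: [18, 23, 20, 23, 20, 39, 48, 51]

Derivation:
Change: A[0] 7 -> 18, delta = 11
P[k] for k < 0: unchanged (A[0] not included)
P[k] for k >= 0: shift by delta = 11
  P[0] = 7 + 11 = 18
  P[1] = 12 + 11 = 23
  P[2] = 9 + 11 = 20
  P[3] = 12 + 11 = 23
  P[4] = 9 + 11 = 20
  P[5] = 28 + 11 = 39
  P[6] = 37 + 11 = 48
  P[7] = 40 + 11 = 51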